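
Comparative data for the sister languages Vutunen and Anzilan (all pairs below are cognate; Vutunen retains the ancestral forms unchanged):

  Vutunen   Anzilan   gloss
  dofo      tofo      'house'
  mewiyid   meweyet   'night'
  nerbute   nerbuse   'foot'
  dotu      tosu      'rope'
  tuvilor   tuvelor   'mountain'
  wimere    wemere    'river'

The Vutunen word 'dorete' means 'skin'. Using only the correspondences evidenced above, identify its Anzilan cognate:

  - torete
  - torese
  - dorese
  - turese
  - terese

torese

dofo ~ tofo, dotu ~ tosu — Vutunen d corresponds to Anzilan t word-initially before a back vowel.
nerbute ~ nerbuse — Vutunen t corresponds to Anzilan s between vowels (before a front vowel).
Applying these to Vutunen 'dorete':
  dorete → torete   (d→t word-initially before a back vowel)
  torete → torese   (t→s between vowels (before a front vowel))
So the Anzilan cognate is 'torese'.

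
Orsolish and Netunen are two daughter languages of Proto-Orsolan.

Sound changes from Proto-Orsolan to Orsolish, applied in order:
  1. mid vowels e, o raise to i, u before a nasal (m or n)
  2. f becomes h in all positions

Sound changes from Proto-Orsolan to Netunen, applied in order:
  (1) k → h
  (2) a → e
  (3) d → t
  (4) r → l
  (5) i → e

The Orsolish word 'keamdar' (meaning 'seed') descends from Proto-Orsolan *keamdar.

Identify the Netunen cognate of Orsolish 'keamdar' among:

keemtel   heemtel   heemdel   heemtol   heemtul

Netunen: *keamdar
  keamdar → heamdar   [unconditioned shift]
  heamdar → heemder   [vowel merger]
  heemder → heemter   [unconditioned shift]
  heemter → heemtel   [unconditioned shift]
  heemtel (rule 5 does not apply)
  giving Netunen heemtel.

heemtel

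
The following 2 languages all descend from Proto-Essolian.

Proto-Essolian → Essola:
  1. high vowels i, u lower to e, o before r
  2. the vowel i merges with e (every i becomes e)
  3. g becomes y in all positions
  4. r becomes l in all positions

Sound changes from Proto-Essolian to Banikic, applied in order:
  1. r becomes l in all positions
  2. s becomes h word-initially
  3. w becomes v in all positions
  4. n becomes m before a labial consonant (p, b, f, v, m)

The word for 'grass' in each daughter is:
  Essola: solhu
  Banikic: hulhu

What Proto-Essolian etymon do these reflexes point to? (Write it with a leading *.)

*surhu

Position 2: Essola has o, Banikic has u. Banikic preserves u here (none of its changes turn any other segment into u), so the proto-segment is *u.
Position 3: Essola has l, Banikic has l. Taking the neighbouring segments as reconstructed: Essola l can only go back to *r; Banikic l could go back to *l or *r — the one source consistent with every daughter is *r.
Continuing position by position gives *surhu; check it forward:
Essola: *surhu
  surhu → sorhu   [pre-rhotic lowering]
  sorhu (rule 2 does not apply)
  sorhu (rule 3 does not apply)
  sorhu → solhu   [unconditioned shift]
  giving Essola solhu.
Banikic: *surhu > sulhu > hulhu  (by unconditioned shift, debuccalisation)
*surhu is the unique common source.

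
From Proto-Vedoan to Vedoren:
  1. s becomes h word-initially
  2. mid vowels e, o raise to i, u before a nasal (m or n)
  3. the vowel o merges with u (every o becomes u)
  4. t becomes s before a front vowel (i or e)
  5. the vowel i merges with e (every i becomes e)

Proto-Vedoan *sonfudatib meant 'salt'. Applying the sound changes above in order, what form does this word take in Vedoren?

hunfudaseb

Vedoren: start from *sonfudatib.
  rule 1 (debuccalisation): sonfudatib → honfudatib
  rule 2 (pre-nasal raising): honfudatib → hunfudatib
  rule 3: no change — hunfudatib
  rule 4 (palatalisation): hunfudatib → hunfudasib
  rule 5 (vowel merger): hunfudasib → hunfudaseb
  ⇒ Vedoren hunfudaseb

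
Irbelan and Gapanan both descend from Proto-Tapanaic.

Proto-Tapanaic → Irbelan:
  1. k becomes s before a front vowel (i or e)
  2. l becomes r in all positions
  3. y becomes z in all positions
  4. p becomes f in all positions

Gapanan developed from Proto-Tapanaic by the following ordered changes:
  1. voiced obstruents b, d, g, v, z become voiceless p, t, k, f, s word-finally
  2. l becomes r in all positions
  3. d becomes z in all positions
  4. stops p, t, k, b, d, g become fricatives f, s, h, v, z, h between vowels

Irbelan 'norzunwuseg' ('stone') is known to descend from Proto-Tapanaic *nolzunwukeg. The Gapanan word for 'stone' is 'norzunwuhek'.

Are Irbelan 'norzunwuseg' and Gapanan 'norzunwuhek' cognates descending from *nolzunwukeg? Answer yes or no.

Derive the expected Gapanan reflex of *nolzunwukeg:
Gapanan: start from *nolzunwukeg.
  rule 1 (final devoicing): nolzunwukeg → nolzunwukek
  rule 2 (unconditioned shift): nolzunwukek → norzunwukek
  rule 3: no change — norzunwukek
  rule 4 (intervocalic lenition): norzunwukek → norzunwuhek
  ⇒ Gapanan norzunwuhek
Gapanan 'norzunwuhek' matches the regular reflex exactly, so the pair is cognate.

yes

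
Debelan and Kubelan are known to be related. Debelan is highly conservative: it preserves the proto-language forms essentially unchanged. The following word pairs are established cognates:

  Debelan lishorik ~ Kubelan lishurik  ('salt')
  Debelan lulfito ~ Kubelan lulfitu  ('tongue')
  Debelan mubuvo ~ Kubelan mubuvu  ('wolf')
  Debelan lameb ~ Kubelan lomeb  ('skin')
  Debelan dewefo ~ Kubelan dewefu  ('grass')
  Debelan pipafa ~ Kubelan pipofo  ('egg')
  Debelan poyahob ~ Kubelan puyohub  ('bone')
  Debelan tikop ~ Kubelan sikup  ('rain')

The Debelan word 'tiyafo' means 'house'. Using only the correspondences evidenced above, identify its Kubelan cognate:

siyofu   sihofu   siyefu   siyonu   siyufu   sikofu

tikop ~ sikup — Debelan t corresponds to Kubelan s word-initially before a front vowel.
pipafa ~ pipofo — Debelan a corresponds to Kubelan o after a consonant, before a labial obstruent.
lulfito ~ lulfitu, mubuvo ~ mubuvu — Debelan o corresponds to Kubelan u word-finally.
Applying these to Debelan 'tiyafo':
  tiyafo → siyafo   (t→s word-initially before a front vowel)
  siyafo → siyofo   (a→o after a consonant, before a labial obstruent)
  siyofo → siyofu   (o→u word-finally)
So the Kubelan cognate is 'siyofu'.

siyofu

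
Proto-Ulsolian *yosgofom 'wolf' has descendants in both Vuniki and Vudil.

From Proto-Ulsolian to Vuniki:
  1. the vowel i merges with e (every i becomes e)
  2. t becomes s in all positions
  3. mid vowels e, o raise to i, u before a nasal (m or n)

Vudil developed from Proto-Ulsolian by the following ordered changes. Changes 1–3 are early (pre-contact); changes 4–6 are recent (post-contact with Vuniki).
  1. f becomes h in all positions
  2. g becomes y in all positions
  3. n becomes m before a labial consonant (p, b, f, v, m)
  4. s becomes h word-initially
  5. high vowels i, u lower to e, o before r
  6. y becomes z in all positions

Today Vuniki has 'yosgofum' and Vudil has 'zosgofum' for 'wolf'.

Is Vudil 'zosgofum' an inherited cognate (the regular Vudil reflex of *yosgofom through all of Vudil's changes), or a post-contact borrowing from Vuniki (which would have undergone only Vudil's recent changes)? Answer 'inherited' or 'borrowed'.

borrowed

If inherited, *yosgofom would pass through all of Vudil's changes:
Vudil: start from *yosgofom.
  rule 1 (unconditioned shift): yosgofom → yosgohom
  rule 2 (unconditioned shift): yosgohom → yosyohom
  rule 3: no change — yosyohom
  rule 4: no change — yosyohom
  rule 5: no change — yosyohom
  rule 6 (unconditioned shift): yosyohom → zoszohom
  ⇒ Vudil zoszohom
If borrowed from Vuniki 'yosgofum' after the early changes, it would undergo only the recent ones:
  rule 4 (debuccalisation): no change (yosgofum)
  rule 5 (pre-rhotic lowering): no change (yosgofum)
  rule 6 (unconditioned shift): yosgofum → zosgofum
  ⇒ as a loan: zosgofum
Vudil 'zosgofum' matches the loan outcome 'zosgofum', not the inherited 'zoszohom' — it skipped the early Vudil changes, so it was borrowed from Vuniki.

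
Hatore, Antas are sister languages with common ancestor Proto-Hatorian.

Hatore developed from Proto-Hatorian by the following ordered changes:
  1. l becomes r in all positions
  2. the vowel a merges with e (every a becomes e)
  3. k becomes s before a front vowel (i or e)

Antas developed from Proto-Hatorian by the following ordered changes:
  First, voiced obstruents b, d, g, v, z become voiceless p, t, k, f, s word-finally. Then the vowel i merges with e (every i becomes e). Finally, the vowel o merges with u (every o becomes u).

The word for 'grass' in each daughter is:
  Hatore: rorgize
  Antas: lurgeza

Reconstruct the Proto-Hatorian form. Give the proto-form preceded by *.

Position 2: Hatore has o, Antas has u. Hatore preserves o here (none of its changes turn any other segment into o), so the proto-segment is *o.
Position 1: Hatore has r, Antas has l. Antas preserves l here (none of its changes turn any other segment into l), so the proto-segment is *l.
Position 5: Hatore has i, Antas has e. Hatore preserves i here (none of its changes turn any other segment into i), so the proto-segment is *i.
This points to *lorgiza. Verify forward in each daughter:
Hatore: *lorgiza
  lorgiza → rorgiza   [unconditioned shift]
  rorgiza → rorgize   [vowel merger]
  rorgize (rule 3 does not apply)
  giving Hatore rorgize.
Antas: *lorgiza
  lorgiza (rule 1 does not apply)
  lorgiza → lorgeza   [vowel merger]
  lorgeza → lurgeza   [vowel merger]
  giving Antas lurgeza.
*lorgiza is the unique common source.

*lorgiza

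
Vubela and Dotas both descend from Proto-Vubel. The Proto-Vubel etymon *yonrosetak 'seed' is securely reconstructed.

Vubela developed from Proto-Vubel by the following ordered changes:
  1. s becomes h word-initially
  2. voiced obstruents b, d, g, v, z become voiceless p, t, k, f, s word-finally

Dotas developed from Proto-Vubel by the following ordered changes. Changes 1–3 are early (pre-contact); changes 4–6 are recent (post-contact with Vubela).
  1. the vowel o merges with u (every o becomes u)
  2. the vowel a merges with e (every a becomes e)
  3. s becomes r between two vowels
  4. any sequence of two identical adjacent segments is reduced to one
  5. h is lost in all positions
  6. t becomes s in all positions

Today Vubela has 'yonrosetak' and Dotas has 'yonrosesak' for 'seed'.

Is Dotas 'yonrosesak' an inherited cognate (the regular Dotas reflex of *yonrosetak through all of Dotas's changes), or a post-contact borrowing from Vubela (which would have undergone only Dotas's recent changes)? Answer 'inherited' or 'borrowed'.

borrowed

If inherited, *yonrosetak would pass through all of Dotas's changes:
Dotas: *yonrosetak > yunrusetak > yunrusetek > yunruretek > yunruresek  (by vowel merger, vowel merger, rhotacism, unconditioned shift)
If borrowed from Vubela 'yonrosetak' after the early changes, it would undergo only the recent ones:
  rule 4 (degemination): no change (yonrosetak)
  rule 5 (h-loss): no change (yonrosetak)
  rule 6 (unconditioned shift): yonrosetak → yonrosesak
  ⇒ as a loan: yonrosesak
Dotas 'yonrosesak' matches the loan outcome 'yonrosesak', not the inherited 'yunruresek' — it skipped the early Dotas changes, so it was borrowed from Vubela.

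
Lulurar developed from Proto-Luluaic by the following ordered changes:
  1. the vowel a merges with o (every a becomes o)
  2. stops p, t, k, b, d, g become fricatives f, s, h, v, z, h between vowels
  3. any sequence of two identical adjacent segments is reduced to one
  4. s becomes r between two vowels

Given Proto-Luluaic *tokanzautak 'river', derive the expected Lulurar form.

Lulurar: *tokanzautak > tokonzoutok > tohonzousok > tohonzourok  (by vowel merger, intervocalic lenition, rhotacism)

tohonzourok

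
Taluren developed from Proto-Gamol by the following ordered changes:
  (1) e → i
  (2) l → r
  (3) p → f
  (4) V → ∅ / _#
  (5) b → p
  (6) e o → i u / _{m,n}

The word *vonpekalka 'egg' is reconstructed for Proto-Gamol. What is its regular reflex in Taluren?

vunfikark

Taluren: start from *vonpekalka.
  rule 1 (vowel merger): vonpekalka → vonpikalka
  rule 2 (unconditioned shift): vonpikalka → vonpikarka
  rule 3 (unconditioned shift): vonpikarka → vonfikarka
  rule 4 (apocope): vonfikarka → vonfikark
  rule 5: no change — vonfikark
  rule 6 (pre-nasal raising): vonfikark → vunfikark
  ⇒ Taluren vunfikark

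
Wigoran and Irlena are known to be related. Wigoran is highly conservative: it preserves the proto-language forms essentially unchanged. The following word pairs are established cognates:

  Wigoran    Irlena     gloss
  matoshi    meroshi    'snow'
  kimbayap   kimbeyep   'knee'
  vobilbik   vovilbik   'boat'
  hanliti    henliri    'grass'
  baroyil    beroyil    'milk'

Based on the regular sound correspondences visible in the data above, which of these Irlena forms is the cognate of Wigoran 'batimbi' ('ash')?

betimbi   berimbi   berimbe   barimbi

berimbi

matoshi ~ meroshi, kimbayap ~ kimbeyep — Wigoran a corresponds to Irlena e after a consonant, before a consonant other than r, m, n, p, b, f, v.
hanliti ~ henliri — Wigoran t corresponds to Irlena r between vowels (before a front vowel).
Applying these to Wigoran 'batimbi':
  batimbi → betimbi   (a→e after a consonant, before a consonant other than r, m, n, p, b, f, v)
  betimbi → berimbi   (t→r between vowels (before a front vowel))
So the Irlena cognate is 'berimbi'.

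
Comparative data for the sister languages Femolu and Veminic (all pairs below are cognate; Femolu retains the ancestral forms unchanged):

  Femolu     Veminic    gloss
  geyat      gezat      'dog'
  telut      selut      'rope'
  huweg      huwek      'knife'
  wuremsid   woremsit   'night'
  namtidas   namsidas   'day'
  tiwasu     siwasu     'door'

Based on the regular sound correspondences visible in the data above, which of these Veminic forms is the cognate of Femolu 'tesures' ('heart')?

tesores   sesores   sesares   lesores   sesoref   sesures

telut ~ selut — Femolu t corresponds to Veminic s word-initially before a front vowel.
wuremsid ~ woremsit — Femolu u corresponds to Veminic o after a consonant, before r.
Applying these to Femolu 'tesures':
  tesures → sesures   (t→s word-initially before a front vowel)
  sesures → sesores   (u→o after a consonant, before r)
So the Veminic cognate is 'sesores'.

sesores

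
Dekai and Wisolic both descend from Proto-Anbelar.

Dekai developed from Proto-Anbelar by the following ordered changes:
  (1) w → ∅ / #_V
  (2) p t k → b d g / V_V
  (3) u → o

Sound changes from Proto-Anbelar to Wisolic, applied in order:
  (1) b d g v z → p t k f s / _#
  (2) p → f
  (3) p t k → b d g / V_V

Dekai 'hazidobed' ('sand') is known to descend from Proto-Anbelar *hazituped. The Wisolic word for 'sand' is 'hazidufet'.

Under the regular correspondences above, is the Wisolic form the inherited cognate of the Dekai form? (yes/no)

yes

Derive the expected Wisolic reflex of *hazituped:
Wisolic: *hazituped > hazitupet > hazitufet > hazidufet  (by final devoicing, unconditioned shift, intervocalic voicing)
Wisolic 'hazidufet' matches the regular reflex exactly, so the pair is cognate.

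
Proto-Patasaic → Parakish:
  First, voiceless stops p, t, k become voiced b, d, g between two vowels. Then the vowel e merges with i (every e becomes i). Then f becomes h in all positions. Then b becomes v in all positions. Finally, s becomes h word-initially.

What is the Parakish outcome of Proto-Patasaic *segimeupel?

higimiuvil

Parakish: *segimeupel
  segimeupel → segimeubel   [intervocalic voicing]
  segimeubel → sigimiubil   [vowel merger]
  sigimiubil (rule 3 does not apply)
  sigimiubil → sigimiuvil   [unconditioned shift]
  sigimiuvil → higimiuvil   [debuccalisation]
  giving Parakish higimiuvil.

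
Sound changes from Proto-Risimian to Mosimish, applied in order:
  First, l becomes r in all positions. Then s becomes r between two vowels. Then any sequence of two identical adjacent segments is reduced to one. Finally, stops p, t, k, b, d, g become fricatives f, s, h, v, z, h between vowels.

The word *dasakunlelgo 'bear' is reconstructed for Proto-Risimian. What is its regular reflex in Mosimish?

darahunrergo

Mosimish: *dasakunlelgo > dasakunrergo > darakunrergo > darahunrergo  (by unconditioned shift, rhotacism, intervocalic lenition)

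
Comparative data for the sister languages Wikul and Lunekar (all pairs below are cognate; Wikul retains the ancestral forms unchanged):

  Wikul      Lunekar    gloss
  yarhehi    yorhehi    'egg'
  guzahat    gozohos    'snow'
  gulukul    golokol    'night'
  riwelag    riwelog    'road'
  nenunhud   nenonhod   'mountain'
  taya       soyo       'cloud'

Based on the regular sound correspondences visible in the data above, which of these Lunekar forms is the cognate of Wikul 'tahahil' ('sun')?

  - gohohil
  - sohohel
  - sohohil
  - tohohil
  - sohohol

taya ~ soyo — Wikul t corresponds to Lunekar s word-initially before a back vowel.
guzahat ~ gozohos, riwelag ~ riwelog — Wikul a corresponds to Lunekar o after a consonant, before a consonant other than r, m, n, p, b, f, v.
Applying these to Wikul 'tahahil':
  tahahil → sahahil   (t→s word-initially before a back vowel)
  sahahil → sohahil   (a→o after a consonant, before a consonant other than r, m, n, p, b, f, v)
  sohahil → sohohil   (a→o after a consonant, before a consonant other than r, m, n, p, b, f, v)
So the Lunekar cognate is 'sohohil'.

sohohil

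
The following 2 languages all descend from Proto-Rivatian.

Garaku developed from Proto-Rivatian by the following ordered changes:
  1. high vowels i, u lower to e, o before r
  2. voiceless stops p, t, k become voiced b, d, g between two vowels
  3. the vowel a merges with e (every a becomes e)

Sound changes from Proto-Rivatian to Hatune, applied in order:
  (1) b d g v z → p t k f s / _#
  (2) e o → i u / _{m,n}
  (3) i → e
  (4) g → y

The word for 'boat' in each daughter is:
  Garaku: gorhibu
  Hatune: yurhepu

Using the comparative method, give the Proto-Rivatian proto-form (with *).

*gurhipu

Position 2: Garaku has o, Hatune has u. Taking the neighbouring segments as reconstructed: Garaku o could go back to *o or *u; Hatune u can only go back to *u — the one source consistent with every daughter is *u.
Position 5: Garaku has i, Hatune has e. Garaku preserves i here (none of its changes turn any other segment into i), so the proto-segment is *i.
Position 6: Garaku has b, Hatune has p. Taking the neighbouring segments as reconstructed: Garaku b could go back to *p or *b; Hatune p can only go back to *p — the one source consistent with every daughter is *p.
Verify the candidate proto-form against each daughter:
Garaku: start from *gurhipu.
  rule 1 (pre-rhotic lowering): gurhipu → gorhipu
  rule 2 (intervocalic voicing): gorhipu → gorhibu
  rule 3: no change — gorhibu
  ⇒ Garaku gorhibu
Hatune: *gurhipu > gurhepu > yurhepu  (by vowel merger, unconditioned shift)
No other proto-form is consistent with every reflex, so the reconstruction is *gurhipu.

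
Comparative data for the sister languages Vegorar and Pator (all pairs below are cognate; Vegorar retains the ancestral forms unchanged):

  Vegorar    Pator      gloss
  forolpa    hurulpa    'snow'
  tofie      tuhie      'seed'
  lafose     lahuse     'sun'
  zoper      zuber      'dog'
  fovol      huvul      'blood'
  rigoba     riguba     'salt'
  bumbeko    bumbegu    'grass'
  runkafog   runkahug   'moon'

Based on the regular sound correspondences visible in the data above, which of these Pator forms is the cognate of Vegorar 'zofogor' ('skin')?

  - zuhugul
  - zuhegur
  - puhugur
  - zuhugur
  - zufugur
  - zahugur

tofie ~ tuhie — Vegorar o corresponds to Pator u after a consonant, before a labial obstruent.
lafose ~ lahuse, runkafog ~ runkahug — Vegorar f corresponds to Pator h between vowels (before a back vowel).
forolpa ~ hurulpa, lafose ~ lahuse — Vegorar o corresponds to Pator u after a consonant, before a consonant other than r, m, n, p, b, f, v.
forolpa ~ hurulpa — Vegorar o corresponds to Pator u after a consonant, before r.
Applying these to Vegorar 'zofogor':
  zofogor → zufogor   (o→u after a consonant, before a labial obstruent)
  zufogor → zuhogor   (f→h between vowels (before a back vowel))
  zuhogor → zuhugor   (o→u after a consonant, before a consonant other than r, m, n, p, b, f, v)
  zuhugor → zuhugur   (o→u after a consonant, before r)
So the Pator cognate is 'zuhugur'.

zuhugur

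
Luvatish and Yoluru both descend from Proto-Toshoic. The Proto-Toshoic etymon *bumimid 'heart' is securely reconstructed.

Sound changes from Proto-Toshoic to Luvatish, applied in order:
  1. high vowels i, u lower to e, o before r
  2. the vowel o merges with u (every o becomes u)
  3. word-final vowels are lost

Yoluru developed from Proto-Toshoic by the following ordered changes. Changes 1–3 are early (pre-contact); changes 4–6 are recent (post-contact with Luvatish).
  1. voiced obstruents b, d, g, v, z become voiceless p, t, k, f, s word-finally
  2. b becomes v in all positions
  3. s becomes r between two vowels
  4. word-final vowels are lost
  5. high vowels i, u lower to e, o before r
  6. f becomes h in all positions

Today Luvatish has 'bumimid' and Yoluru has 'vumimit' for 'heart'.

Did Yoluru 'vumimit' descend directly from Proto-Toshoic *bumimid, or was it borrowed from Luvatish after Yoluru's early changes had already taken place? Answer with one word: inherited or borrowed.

If inherited, *bumimid would pass through all of Yoluru's changes:
Yoluru: *bumimid
  bumimid → bumimit   [final devoicing]
  bumimit → vumimit   [unconditioned shift]
  vumimit (rule 3 does not apply)
  vumimit (rule 4 does not apply)
  vumimit (rule 5 does not apply)
  vumimit (rule 6 does not apply)
  giving Yoluru vumimit.
If borrowed from Luvatish 'bumimid' after the early changes, it would undergo only the recent ones:
  rule 4 (apocope): no change (bumimid)
  rule 5 (pre-rhotic lowering): no change (bumimid)
  rule 6 (unconditioned shift): no change (bumimid)
  ⇒ as a loan: bumimid
Yoluru 'vumimit' matches the inherited outcome exactly, so it is an inherited cognate, not a loan.

inherited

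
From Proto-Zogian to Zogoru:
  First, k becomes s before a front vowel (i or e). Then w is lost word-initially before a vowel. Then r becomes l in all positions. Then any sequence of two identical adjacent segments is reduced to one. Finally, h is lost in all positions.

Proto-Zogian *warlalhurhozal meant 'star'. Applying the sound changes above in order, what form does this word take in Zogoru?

alalulozal

Zogoru: *warlalhurhozal > arlalhurhozal > allalhulhozal > alalhulhozal > alalulozal  (by glide loss, unconditioned shift, degemination, h-loss)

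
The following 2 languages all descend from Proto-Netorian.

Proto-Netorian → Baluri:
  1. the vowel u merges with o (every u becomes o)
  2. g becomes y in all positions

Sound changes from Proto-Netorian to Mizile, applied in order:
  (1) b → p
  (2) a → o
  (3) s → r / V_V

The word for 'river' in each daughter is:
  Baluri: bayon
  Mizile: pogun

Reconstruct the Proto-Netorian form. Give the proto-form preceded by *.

Position 4: Baluri has o, Mizile has u. Mizile preserves u here (none of its changes turn any other segment into u), so the proto-segment is *u.
Position 3: Baluri has y, Mizile has g. Mizile preserves g here (none of its changes turn any other segment into g), so the proto-segment is *g.
Verify the candidate proto-form against each daughter:
Baluri: start from *bagun.
  rule 1 (vowel merger): bagun → bagon
  rule 2 (unconditioned shift): bagon → bayon
  ⇒ Baluri bayon
Mizile: start from *bagun.
  rule 1 (unconditioned shift): bagun → pagun
  rule 2 (vowel merger): pagun → pogun
  rule 3: no change — pogun
  ⇒ Mizile pogun
No other proto-form is consistent with every reflex, so the reconstruction is *bagun.

*bagun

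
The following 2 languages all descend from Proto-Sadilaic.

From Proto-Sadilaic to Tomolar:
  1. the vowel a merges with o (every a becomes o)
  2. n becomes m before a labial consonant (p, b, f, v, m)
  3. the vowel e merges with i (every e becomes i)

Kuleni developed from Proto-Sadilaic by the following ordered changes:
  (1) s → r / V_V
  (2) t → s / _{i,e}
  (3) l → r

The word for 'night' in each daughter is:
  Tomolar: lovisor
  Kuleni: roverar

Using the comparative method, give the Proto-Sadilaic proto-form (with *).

Position 5: Tomolar has s, Kuleni has r. Tomolar preserves s here (none of its changes turn any other segment into s), so the proto-segment is *s.
Position 4: Tomolar has i, Kuleni has e. Kuleni preserves e here (none of its changes turn any other segment into e), so the proto-segment is *e.
Verify the candidate proto-form against each daughter:
Tomolar: start from *lovesar.
  rule 1 (vowel merger): lovesar → lovesor
  rule 2: no change — lovesor
  rule 3 (vowel merger): lovesor → lovisor
  ⇒ Tomolar lovisor
Kuleni: start from *lovesar.
  rule 1 (rhotacism): lovesar → loverar
  rule 2: no change — loverar
  rule 3 (unconditioned shift): loverar → roverar
  ⇒ Kuleni roverar
*lovesar is the unique common source.

*lovesar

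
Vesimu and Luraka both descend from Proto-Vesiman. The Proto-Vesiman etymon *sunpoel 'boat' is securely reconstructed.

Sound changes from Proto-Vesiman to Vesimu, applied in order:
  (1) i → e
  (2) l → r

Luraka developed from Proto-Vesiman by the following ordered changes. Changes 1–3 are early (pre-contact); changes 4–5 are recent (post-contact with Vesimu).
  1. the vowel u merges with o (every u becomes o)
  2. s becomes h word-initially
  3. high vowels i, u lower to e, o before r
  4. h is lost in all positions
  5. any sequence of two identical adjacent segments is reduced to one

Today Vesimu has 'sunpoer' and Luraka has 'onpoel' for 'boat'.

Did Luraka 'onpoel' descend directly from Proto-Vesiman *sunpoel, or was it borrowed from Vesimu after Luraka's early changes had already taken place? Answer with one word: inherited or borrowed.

inherited

If inherited, *sunpoel would pass through all of Luraka's changes:
Luraka: start from *sunpoel.
  rule 1 (vowel merger): sunpoel → sonpoel
  rule 2 (debuccalisation): sonpoel → honpoel
  rule 3: no change — honpoel
  rule 4 (h-loss): honpoel → onpoel
  rule 5: no change — onpoel
  ⇒ Luraka onpoel
If borrowed from Vesimu 'sunpoer' after the early changes, it would undergo only the recent ones:
  rule 4 (h-loss): no change (sunpoer)
  rule 5 (degemination): no change (sunpoer)
  ⇒ as a loan: sunpoer
Luraka 'onpoel' matches the inherited outcome exactly, so it is an inherited cognate, not a loan.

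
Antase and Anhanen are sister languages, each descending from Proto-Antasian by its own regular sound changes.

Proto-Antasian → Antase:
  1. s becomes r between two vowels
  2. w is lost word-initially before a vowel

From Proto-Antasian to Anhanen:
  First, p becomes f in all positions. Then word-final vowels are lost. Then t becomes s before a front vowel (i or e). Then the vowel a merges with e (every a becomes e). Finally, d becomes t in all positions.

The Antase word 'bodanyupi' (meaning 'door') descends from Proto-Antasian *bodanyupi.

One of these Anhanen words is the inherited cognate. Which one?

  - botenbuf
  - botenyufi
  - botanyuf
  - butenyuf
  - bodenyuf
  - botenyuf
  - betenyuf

Anhanen: *bodanyupi
  bodanyupi → bodanyufi   [unconditioned shift]
  bodanyufi → bodanyuf   [apocope]
  bodanyuf (rule 3 does not apply)
  bodanyuf → bodenyuf   [vowel merger]
  bodenyuf → botenyuf   [unconditioned shift]
  giving Anhanen botenyuf.
Only 'botenyuf' matches the regular Anhanen development of *bodanyupi.

botenyuf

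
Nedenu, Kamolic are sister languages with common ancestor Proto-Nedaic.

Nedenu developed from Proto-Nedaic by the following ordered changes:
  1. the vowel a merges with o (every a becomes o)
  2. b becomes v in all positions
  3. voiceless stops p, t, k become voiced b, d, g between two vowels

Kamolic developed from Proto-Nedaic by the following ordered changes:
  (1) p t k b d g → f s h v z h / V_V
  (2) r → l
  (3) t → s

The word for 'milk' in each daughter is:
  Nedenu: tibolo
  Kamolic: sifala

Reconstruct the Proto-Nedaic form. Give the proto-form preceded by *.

*tipala

Position 3: Nedenu has b, Kamolic has f. In Nedenu, b can only continue *p, so the proto-segment is *p.
Position 1: Nedenu has t, Kamolic has s. Nedenu preserves t here (none of its changes turn any other segment into t), so the proto-segment is *t.
This points to *tipala. Verify forward in each daughter:
Nedenu: start from *tipala.
  rule 1 (vowel merger): tipala → tipolo
  rule 2: no change — tipolo
  rule 3 (intervocalic voicing): tipolo → tibolo
  ⇒ Nedenu tibolo
Kamolic: *tipala
  tipala → tifala   [intervocalic lenition]
  tifala (rule 2 does not apply)
  tifala → sifala   [unconditioned shift]
  giving Kamolic sifala.
*tipala is the unique common source.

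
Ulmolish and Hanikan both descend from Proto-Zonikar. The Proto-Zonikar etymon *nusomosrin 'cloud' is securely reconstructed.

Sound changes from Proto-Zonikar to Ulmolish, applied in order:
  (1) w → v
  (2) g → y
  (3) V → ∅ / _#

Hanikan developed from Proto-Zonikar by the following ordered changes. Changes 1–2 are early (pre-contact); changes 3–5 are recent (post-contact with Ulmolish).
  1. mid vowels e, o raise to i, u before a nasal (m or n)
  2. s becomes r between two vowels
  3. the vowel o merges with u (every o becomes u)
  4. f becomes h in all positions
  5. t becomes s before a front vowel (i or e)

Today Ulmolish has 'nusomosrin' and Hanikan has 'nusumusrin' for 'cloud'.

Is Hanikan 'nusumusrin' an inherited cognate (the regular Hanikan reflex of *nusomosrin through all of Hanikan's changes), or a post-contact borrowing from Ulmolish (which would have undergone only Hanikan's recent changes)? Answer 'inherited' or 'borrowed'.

If inherited, *nusomosrin would pass through all of Hanikan's changes:
Hanikan: *nusomosrin > nusumosrin > nurumosrin > nurumusrin  (by pre-nasal raising, rhotacism, vowel merger)
If borrowed from Ulmolish 'nusomosrin' after the early changes, it would undergo only the recent ones:
  rule 3 (vowel merger): nusomosrin → nusumusrin
  rule 4 (unconditioned shift): no change (nusumusrin)
  rule 5 (palatalisation): no change (nusumusrin)
  ⇒ as a loan: nusumusrin
Hanikan 'nusumusrin' matches the loan outcome 'nusumusrin', not the inherited 'nurumusrin' — it skipped the early Hanikan changes, so it was borrowed from Ulmolish.

borrowed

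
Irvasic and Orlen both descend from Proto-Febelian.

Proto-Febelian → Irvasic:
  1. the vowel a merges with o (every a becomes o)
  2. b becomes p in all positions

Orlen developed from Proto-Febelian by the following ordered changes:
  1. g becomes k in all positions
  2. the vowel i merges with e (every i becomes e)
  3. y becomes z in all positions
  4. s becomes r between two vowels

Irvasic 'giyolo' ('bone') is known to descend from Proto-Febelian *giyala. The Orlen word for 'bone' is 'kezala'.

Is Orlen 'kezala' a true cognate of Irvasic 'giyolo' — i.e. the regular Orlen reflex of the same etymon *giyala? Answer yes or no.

yes

Derive the expected Orlen reflex of *giyala:
Orlen: *giyala > kiyala > keyala > kezala  (by unconditioned shift, vowel merger, unconditioned shift)
Orlen 'kezala' matches the regular reflex exactly, so the pair is cognate.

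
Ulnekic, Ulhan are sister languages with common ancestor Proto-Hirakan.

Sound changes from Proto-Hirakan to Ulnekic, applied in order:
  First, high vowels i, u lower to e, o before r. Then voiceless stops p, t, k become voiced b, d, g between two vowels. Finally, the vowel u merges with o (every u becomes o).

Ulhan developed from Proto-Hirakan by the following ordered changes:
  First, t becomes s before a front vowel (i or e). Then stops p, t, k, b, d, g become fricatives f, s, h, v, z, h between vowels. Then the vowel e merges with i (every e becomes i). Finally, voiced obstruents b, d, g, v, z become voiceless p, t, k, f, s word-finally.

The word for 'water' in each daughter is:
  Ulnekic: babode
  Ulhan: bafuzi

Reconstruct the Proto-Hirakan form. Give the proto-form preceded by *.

*bapude

Position 3: Ulnekic has b, Ulhan has f. Taking the neighbouring segments as reconstructed: Ulnekic b could go back to *p or *b; Ulhan f could go back to *p or *f — the one source consistent with every daughter is *p.
Position 4: Ulnekic has o, Ulhan has u. Ulhan preserves u here (none of its changes turn any other segment into u), so the proto-segment is *u.
This points to *bapude. Verify forward in each daughter:
Ulnekic: *bapude
  bapude (rule 1 does not apply)
  bapude → babude   [intervocalic voicing]
  babude → babode   [vowel merger]
  giving Ulnekic babode.
Ulhan: *bapude > bafuze > bafuzi  (by intervocalic lenition, vowel merger)
Only *bapude yields all of Ulnekic babode, Ulhan bafuzi.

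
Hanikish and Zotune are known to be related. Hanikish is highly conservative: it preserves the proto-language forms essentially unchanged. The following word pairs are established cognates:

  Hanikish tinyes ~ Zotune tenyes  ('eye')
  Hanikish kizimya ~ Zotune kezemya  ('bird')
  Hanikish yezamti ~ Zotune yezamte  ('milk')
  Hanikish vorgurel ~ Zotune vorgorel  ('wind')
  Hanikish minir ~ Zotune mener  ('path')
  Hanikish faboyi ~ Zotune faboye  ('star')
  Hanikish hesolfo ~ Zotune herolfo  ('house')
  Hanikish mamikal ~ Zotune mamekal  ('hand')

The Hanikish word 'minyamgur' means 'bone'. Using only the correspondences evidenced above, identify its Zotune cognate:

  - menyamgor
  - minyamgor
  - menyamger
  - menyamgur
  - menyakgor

menyamgor

tinyes ~ tenyes, minir ~ mener — Hanikish i corresponds to Zotune e after a consonant, before a nasal.
vorgurel ~ vorgorel — Hanikish u corresponds to Zotune o after a consonant, before r.
Applying these to Hanikish 'minyamgur':
  minyamgur → menyamgur   (i→e after a consonant, before a nasal)
  menyamgur → menyamgor   (u→o after a consonant, before r)
So the Zotune cognate is 'menyamgor'.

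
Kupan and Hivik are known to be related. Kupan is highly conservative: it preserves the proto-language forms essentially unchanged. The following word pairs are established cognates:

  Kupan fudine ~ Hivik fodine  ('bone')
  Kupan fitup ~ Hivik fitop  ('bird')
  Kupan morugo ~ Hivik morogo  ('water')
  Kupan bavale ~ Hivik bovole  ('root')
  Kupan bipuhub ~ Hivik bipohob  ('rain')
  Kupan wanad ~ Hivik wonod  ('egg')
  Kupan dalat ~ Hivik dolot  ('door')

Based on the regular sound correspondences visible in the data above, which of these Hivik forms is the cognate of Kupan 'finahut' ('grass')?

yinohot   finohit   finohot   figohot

finohot

bavale ~ bovole, wanad ~ wonod — Kupan a corresponds to Hivik o after a consonant, before a consonant other than r, m, n, p, b, f, v.
fudine ~ fodine, morugo ~ morogo — Kupan u corresponds to Hivik o after a consonant, before a consonant other than r, m, n, p, b, f, v.
Applying these to Kupan 'finahut':
  finahut → finohut   (a→o after a consonant, before a consonant other than r, m, n, p, b, f, v)
  finohut → finohot   (u→o after a consonant, before a consonant other than r, m, n, p, b, f, v)
So the Hivik cognate is 'finohot'.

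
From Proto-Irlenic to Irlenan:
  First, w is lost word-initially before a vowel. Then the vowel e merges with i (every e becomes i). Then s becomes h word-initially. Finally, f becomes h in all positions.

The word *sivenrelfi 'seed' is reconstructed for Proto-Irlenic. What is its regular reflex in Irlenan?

hivinrilhi

Irlenan: start from *sivenrelfi.
  rule 1: no change — sivenrelfi
  rule 2 (vowel merger): sivenrelfi → sivinrilfi
  rule 3 (debuccalisation): sivinrilfi → hivinrilfi
  rule 4 (unconditioned shift): hivinrilfi → hivinrilhi
  ⇒ Irlenan hivinrilhi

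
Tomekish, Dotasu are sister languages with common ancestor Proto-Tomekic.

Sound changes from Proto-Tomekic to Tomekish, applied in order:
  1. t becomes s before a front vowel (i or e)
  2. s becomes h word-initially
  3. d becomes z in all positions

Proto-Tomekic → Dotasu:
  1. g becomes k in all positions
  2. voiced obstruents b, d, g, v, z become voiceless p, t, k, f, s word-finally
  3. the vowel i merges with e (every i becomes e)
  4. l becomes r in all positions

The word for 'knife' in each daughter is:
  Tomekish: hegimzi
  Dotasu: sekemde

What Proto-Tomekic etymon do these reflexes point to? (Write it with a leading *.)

Position 7: Tomekish has i, Dotasu has e. Tomekish preserves i here (none of its changes turn any other segment into i), so the proto-segment is *i.
Position 6: Tomekish has z, Dotasu has d. Dotasu preserves d here (none of its changes turn any other segment into d), so the proto-segment is *d.
This points to *segimdi. Verify forward in each daughter:
Tomekish: start from *segimdi.
  rule 1: no change — segimdi
  rule 2 (debuccalisation): segimdi → hegimdi
  rule 3 (unconditioned shift): hegimdi → hegimzi
  ⇒ Tomekish hegimzi
Dotasu: start from *segimdi.
  rule 1 (unconditioned shift): segimdi → sekimdi
  rule 2: no change — sekimdi
  rule 3 (vowel merger): sekimdi → sekemde
  rule 4: no change — sekemde
  ⇒ Dotasu sekemde
*segimdi is the unique common source.

*segimdi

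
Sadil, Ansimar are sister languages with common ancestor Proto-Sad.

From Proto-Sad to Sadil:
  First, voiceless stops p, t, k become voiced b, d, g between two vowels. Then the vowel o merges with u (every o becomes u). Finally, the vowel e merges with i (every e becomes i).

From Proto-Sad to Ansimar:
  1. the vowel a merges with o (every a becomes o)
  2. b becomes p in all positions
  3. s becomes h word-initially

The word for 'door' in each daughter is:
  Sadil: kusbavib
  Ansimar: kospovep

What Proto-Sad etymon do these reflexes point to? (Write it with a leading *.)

*kosbaveb

Position 7: Sadil has i, Ansimar has e. Ansimar preserves e here (none of its changes turn any other segment into e), so the proto-segment is *e.
Position 4: Sadil has b, Ansimar has p. Taking the neighbouring segments as reconstructed: Sadil b can only go back to *b; Ansimar p could go back to *p or *b — the one source consistent with every daughter is *b.
Position 8: Sadil has b, Ansimar has p. Taking the neighbouring segments as reconstructed: Sadil b can only go back to *b; Ansimar p could go back to *p or *b — the one source consistent with every daughter is *b.
Continuing position by position gives *kosbaveb; check it forward:
Sadil: *kosbaveb > kusbaveb > kusbavib  (by vowel merger, vowel merger)
Ansimar: start from *kosbaveb.
  rule 1 (vowel merger): kosbaveb → kosboveb
  rule 2 (unconditioned shift): kosboveb → kospovep
  rule 3: no change — kospovep
  ⇒ Ansimar kospovep
No other proto-form is consistent with every reflex, so the reconstruction is *kosbaveb.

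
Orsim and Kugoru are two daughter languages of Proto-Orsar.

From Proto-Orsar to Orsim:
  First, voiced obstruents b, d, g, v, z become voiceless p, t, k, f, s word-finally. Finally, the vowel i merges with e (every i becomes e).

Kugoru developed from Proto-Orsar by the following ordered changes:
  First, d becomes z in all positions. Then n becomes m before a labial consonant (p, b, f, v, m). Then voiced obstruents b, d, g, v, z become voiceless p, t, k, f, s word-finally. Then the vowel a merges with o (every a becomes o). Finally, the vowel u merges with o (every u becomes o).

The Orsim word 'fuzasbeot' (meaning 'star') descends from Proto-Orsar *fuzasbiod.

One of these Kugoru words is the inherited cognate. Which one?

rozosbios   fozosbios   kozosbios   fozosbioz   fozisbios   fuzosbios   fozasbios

Kugoru: *fuzasbiod
  fuzasbiod → fuzasbioz   [unconditioned shift]
  fuzasbioz (rule 2 does not apply)
  fuzasbioz → fuzasbios   [final devoicing]
  fuzasbios → fuzosbios   [vowel merger]
  fuzosbios → fozosbios   [vowel merger]
  giving Kugoru fozosbios.

fozosbios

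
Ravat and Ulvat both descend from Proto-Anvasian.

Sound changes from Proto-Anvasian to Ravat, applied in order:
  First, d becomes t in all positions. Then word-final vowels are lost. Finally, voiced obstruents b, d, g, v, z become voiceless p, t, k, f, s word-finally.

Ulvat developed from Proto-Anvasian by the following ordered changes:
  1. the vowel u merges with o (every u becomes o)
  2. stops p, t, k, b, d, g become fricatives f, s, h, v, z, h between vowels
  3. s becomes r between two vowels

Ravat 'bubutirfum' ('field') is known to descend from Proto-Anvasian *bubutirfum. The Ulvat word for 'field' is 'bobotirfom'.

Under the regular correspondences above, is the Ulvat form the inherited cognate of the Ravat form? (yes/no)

Derive the expected Ulvat reflex of *bubutirfum:
Ulvat: start from *bubutirfum.
  rule 1 (vowel merger): bubutirfum → bobotirfom
  rule 2 (intervocalic lenition): bobotirfom → bovosirfom
  rule 3 (rhotacism): bovosirfom → bovorirfom
  ⇒ Ulvat bovorirfom
The regular Ulvat reflex would be 'bovorirfom', but the attested form is 'bobotirfom'. The correspondence is irregular, so they are not cognates (the Ulvat form has a different source).

no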